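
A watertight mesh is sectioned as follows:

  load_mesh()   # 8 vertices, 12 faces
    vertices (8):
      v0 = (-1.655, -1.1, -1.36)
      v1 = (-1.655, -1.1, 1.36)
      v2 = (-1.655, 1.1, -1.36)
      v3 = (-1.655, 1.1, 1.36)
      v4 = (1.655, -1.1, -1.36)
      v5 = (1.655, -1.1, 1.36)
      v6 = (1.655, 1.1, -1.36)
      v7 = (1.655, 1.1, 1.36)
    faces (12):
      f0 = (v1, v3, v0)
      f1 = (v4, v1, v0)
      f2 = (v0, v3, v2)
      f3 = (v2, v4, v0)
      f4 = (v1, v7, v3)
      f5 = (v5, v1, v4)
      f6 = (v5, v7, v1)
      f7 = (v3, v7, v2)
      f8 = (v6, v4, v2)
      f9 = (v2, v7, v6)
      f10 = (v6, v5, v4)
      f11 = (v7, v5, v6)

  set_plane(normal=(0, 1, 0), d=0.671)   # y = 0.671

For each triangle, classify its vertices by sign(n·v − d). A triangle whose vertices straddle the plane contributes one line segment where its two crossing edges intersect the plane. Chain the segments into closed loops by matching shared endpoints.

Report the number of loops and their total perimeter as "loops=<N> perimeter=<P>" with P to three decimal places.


Straddling triangles (8 of 12):
  (v1,v3,v0) [-+-] → (-1.655, 0.671, 1.36)–(-1.655, 0.671, 0.8296)  len=0.5304
  (v0,v3,v2) [-++] → (-1.655, 0.671, 0.8296)–(-1.655, 0.671, -1.36)  len=2.1896
  (v2,v4,v0) [+--] → (-1.00955, 0.671, -1.36)–(-1.655, 0.671, -1.36)  len=0.6455
  (v1,v7,v3) [-++] → (1.00955, 0.671, 1.36)–(-1.655, 0.671, 1.36)  len=2.6646
  (v5,v7,v1) [-+-] → (1.655, 0.671, 1.36)–(1.00955, 0.671, 1.36)  len=0.6455
  (v6,v4,v2) [+-+] → (1.655, 0.671, -1.36)–(-1.00955, 0.671, -1.36)  len=2.6646
  (v6,v5,v4) [+--] → (1.655, 0.671, -0.8296)–(1.655, 0.671, -1.36)  len=0.5304
  (v7,v5,v6) [+-+] → (1.655, 0.671, 1.36)–(1.655, 0.671, -0.8296)  len=2.1896

Chained into 1 loop(s):
  loop 1: 8 segments, perimeter = 12.0600
Total perimeter = 12.060

loops=1 perimeter=12.060


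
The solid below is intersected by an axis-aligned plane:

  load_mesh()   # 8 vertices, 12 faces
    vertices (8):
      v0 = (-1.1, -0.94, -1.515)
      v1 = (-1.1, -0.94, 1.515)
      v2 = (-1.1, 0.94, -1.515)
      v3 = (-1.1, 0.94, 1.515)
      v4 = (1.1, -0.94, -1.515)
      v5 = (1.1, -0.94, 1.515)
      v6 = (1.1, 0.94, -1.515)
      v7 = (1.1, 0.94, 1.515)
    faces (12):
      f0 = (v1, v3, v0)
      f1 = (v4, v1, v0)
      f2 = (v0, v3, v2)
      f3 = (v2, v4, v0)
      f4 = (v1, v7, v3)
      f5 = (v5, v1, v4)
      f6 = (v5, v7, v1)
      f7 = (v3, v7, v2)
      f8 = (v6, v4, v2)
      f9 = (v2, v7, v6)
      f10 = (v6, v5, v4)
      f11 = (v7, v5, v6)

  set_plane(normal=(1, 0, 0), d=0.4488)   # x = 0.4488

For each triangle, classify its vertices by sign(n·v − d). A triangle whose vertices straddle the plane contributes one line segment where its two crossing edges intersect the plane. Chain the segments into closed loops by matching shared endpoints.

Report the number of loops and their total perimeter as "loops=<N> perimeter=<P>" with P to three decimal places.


Straddling triangles (8 of 12):
  (v4,v1,v0) [+--] → (0.4488, -0.94, -0.61812)–(0.4488, -0.94, -1.515)  len=0.8969
  (v2,v4,v0) [-+-] → (0.4488, -0.38352, -1.515)–(0.4488, -0.94, -1.515)  len=0.5565
  (v1,v7,v3) [-+-] → (0.4488, 0.38352, 1.515)–(0.4488, 0.94, 1.515)  len=0.5565
  (v5,v1,v4) [+-+] → (0.4488, -0.94, 1.515)–(0.4488, -0.94, -0.61812)  len=2.1331
  (v5,v7,v1) [++-] → (0.4488, 0.38352, 1.515)–(0.4488, -0.94, 1.515)  len=1.3235
  (v3,v7,v2) [-+-] → (0.4488, 0.94, 1.515)–(0.4488, 0.94, 0.61812)  len=0.8969
  (v6,v4,v2) [++-] → (0.4488, -0.38352, -1.515)–(0.4488, 0.94, -1.515)  len=1.3235
  (v2,v7,v6) [-++] → (0.4488, 0.94, 0.61812)–(0.4488, 0.94, -1.515)  len=2.1331

Chained into 1 loop(s):
  loop 1: 8 segments, perimeter = 9.8200
Total perimeter = 9.820

loops=1 perimeter=9.820


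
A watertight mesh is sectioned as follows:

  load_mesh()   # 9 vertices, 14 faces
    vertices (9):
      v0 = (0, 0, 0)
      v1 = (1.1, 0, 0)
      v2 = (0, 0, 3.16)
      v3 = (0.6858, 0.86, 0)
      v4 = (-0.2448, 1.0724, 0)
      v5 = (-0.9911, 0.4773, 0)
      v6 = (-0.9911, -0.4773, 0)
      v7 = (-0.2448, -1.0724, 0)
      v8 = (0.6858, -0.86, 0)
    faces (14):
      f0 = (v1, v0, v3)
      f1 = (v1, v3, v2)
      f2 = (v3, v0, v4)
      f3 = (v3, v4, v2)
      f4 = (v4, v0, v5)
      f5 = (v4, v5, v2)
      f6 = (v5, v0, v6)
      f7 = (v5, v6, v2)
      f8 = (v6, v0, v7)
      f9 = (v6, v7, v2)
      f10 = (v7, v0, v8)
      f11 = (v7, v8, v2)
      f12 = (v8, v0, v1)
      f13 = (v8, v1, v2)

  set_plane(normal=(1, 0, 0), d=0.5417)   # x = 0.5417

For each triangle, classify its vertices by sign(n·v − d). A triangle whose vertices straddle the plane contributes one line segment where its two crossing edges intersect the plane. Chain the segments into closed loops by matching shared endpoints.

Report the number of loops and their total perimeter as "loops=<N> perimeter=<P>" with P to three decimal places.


Straddling triangles (8 of 14):
  (v1,v0,v3) [+-+] → (0.5417, 0, 0)–(0.5417, 0.679297, 0)  len=0.6793
  (v1,v3,v2) [++-] → (0.5417, 0.679297, 0.663978)–(0.5417, 0, 1.60384)  len=1.1597
  (v3,v0,v4) [+--] → (0.5417, 0.679297, 0)–(0.5417, 0.892889, 0)  len=0.2136
  (v3,v4,v2) [+--] → (0.5417, 0.892889, 0)–(0.5417, 0.679297, 0.663978)  len=0.6975
  (v7,v0,v8) [--+] → (0.5417, -0.679297, 0)–(0.5417, -0.892889, 0)  len=0.2136
  (v7,v8,v2) [-+-] → (0.5417, -0.892889, 0)–(0.5417, -0.679297, 0.663978)  len=0.6975
  (v8,v0,v1) [+-+] → (0.5417, -0.679297, 0)–(0.5417, 0, 0)  len=0.6793
  (v8,v1,v2) [++-] → (0.5417, 0, 1.60384)–(0.5417, -0.679297, 0.663978)  len=1.1597

Chained into 1 loop(s):
  loop 1: 8 segments, perimeter = 5.5001
Total perimeter = 5.500

loops=1 perimeter=5.500


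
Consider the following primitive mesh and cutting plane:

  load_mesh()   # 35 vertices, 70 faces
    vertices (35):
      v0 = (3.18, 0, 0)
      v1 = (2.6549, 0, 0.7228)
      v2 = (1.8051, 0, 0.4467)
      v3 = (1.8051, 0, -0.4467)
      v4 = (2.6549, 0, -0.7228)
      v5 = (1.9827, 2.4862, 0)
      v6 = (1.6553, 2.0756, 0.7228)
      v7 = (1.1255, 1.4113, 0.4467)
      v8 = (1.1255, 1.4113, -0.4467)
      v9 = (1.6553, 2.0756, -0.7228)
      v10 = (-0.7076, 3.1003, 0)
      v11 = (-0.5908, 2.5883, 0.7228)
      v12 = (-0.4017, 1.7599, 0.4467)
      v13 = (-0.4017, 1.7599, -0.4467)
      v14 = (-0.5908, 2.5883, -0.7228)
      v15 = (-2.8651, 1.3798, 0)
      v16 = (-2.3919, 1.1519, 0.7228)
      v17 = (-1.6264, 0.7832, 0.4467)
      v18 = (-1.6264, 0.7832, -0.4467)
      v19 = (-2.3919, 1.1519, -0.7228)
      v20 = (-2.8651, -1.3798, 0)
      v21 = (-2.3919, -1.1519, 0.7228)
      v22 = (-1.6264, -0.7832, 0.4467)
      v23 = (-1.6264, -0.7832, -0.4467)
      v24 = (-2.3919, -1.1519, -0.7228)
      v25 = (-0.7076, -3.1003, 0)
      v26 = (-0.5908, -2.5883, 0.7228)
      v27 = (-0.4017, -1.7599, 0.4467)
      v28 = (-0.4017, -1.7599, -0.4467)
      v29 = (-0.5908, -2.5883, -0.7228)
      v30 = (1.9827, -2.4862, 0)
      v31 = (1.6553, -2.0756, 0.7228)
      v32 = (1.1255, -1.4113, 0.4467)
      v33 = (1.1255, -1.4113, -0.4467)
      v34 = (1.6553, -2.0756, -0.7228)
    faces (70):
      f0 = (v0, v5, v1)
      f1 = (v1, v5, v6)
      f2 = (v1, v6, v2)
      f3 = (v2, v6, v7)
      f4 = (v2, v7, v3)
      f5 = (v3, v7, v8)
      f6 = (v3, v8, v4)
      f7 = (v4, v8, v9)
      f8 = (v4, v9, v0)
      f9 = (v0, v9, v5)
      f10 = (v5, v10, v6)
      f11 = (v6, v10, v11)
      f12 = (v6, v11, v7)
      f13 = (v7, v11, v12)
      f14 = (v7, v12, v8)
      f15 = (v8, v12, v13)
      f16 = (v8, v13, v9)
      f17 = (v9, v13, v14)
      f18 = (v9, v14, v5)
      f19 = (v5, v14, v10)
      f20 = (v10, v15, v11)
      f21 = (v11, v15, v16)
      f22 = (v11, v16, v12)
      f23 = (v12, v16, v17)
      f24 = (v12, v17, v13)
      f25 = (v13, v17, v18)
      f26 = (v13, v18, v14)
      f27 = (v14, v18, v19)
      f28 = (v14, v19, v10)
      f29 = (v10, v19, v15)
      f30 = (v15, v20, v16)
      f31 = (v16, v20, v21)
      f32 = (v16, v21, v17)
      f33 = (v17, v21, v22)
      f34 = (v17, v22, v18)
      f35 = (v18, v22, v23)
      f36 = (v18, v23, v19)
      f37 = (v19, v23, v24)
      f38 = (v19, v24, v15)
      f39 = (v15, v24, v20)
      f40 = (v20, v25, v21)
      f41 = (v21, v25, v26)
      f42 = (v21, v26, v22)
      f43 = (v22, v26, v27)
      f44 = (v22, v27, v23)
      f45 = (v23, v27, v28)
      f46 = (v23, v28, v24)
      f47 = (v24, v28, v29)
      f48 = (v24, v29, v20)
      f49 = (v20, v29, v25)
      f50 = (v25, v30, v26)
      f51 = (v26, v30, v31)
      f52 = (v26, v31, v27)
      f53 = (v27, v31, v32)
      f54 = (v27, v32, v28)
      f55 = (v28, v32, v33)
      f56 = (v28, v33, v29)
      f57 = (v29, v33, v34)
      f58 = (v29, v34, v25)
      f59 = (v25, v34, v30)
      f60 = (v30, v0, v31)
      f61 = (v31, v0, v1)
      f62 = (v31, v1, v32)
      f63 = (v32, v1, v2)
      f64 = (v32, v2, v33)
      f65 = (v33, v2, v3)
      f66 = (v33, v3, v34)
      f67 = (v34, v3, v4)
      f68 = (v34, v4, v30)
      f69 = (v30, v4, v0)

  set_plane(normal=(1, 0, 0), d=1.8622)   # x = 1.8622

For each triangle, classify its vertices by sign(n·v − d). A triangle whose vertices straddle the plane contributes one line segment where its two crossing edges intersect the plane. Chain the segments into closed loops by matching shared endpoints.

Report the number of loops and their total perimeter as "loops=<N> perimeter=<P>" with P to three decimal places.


loops=1 perimeter=11.253

Straddling triangles (18 of 70):
  (v1,v5,v6) [++-] → (1.8622, 2.33508, 0.266027)–(1.8622, 1.64599, 0.7228)  len=0.8267
  (v1,v6,v2) [+--] → (1.8622, 1.64599, 0.7228)–(1.8622, 0, 0.465252)  len=1.6660
  (v3,v8,v4) [--+] → (1.8622, 0.731488, -0.579695)–(1.8622, 0, -0.465252)  len=0.7404
  (v4,v8,v9) [+--] → (1.8622, 0.731488, -0.579695)–(1.8622, 1.64599, -0.7228)  len=0.9256
  (v4,v9,v0) [+-+] → (1.8622, 1.64599, -0.7228)–(1.8622, 1.79394, -0.624717)  len=0.1775
  (v0,v9,v5) [+-+] → (1.8622, 1.79394, -0.624717)–(1.8622, 2.33508, -0.266027)  len=0.6492
  (v5,v10,v6) [+--] → (1.8622, 2.51371, 0)–(1.8622, 2.33508, 0.266027)  len=0.3204
  (v9,v14,v5) [--+] → (1.8622, 2.49098, -0.0338439)–(1.8622, 2.33508, -0.266027)  len=0.2797
  (v5,v14,v10) [+--] → (1.8622, 2.49098, -0.0338439)–(1.8622, 2.51371, 0)  len=0.0408
  (v25,v30,v26) [-+-] → (1.8622, -2.51371, 0)–(1.8622, -2.49098, 0.0338439)  len=0.0408
  (v26,v30,v31) [-+-] → (1.8622, -2.49098, 0.0338439)–(1.8622, -2.33508, 0.266027)  len=0.2797
  (v25,v34,v30) [--+] → (1.8622, -2.33508, -0.266027)–(1.8622, -2.51371, 0)  len=0.3204
  (v30,v0,v31) [++-] → (1.8622, -1.79394, 0.624717)–(1.8622, -2.33508, 0.266027)  len=0.6492
  (v31,v0,v1) [-++] → (1.8622, -1.79394, 0.624717)–(1.8622, -1.64599, 0.7228)  len=0.1775
  (v31,v1,v32) [-+-] → (1.8622, -1.64599, 0.7228)–(1.8622, -0.731488, 0.579695)  len=0.9256
  (v32,v1,v2) [-+-] → (1.8622, -0.731488, 0.579695)–(1.8622, 0, 0.465252)  len=0.7404
  (v34,v3,v4) [--+] → (1.8622, 0, -0.465252)–(1.8622, -1.64599, -0.7228)  len=1.6660
  (v34,v4,v30) [-++] → (1.8622, -1.64599, -0.7228)–(1.8622, -2.33508, -0.266027)  len=0.8267

Chained into 1 loop(s):
  loop 1: 18 segments, perimeter = 11.2527
Total perimeter = 11.253


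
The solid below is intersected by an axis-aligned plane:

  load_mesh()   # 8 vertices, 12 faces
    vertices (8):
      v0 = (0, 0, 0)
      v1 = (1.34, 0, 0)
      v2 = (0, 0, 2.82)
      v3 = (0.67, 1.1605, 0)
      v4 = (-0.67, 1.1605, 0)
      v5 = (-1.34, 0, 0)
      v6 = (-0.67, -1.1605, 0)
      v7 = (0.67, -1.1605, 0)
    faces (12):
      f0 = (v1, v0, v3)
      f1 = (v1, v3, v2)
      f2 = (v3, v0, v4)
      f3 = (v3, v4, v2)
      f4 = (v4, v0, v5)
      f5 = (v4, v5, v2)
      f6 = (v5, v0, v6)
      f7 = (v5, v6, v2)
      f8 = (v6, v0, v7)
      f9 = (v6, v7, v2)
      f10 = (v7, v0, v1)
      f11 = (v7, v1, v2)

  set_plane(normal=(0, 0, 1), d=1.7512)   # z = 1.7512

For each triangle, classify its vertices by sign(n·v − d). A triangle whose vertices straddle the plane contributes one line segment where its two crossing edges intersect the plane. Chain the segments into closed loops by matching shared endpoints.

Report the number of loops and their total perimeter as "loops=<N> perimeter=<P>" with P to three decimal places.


loops=1 perimeter=3.047

Straddling triangles (6 of 12):
  (v1,v3,v2) [--+] → (0.253935, 0.439838, 1.7512)–(0.50787, 0, 1.7512)  len=0.5079
  (v3,v4,v2) [--+] → (-0.253935, 0.439838, 1.7512)–(0.253935, 0.439838, 1.7512)  len=0.5079
  (v4,v5,v2) [--+] → (-0.50787, 0, 1.7512)–(-0.253935, 0.439838, 1.7512)  len=0.5079
  (v5,v6,v2) [--+] → (-0.253935, -0.439838, 1.7512)–(-0.50787, 0, 1.7512)  len=0.5079
  (v6,v7,v2) [--+] → (0.253935, -0.439838, 1.7512)–(-0.253935, -0.439838, 1.7512)  len=0.5079
  (v7,v1,v2) [--+] → (0.50787, 0, 1.7512)–(0.253935, -0.439838, 1.7512)  len=0.5079

Chained into 1 loop(s):
  loop 1: 6 segments, perimeter = 3.0473
Total perimeter = 3.047


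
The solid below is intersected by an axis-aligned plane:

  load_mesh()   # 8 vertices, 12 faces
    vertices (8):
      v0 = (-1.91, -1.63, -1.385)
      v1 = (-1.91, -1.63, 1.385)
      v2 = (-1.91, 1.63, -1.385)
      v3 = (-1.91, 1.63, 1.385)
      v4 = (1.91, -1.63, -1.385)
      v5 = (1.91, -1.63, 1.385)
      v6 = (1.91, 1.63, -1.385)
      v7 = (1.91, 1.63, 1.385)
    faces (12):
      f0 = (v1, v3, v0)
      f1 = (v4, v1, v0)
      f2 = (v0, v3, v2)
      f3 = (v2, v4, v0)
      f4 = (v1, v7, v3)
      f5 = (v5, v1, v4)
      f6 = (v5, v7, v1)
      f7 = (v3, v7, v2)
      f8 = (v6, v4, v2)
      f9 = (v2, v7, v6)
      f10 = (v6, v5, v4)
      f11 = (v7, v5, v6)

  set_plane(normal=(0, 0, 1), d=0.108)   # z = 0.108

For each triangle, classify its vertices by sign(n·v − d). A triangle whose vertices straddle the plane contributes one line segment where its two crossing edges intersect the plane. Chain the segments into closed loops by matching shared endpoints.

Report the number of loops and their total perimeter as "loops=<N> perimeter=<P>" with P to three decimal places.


Straddling triangles (8 of 12):
  (v1,v3,v0) [++-] → (-1.91, 0.127105, 0.108)–(-1.91, -1.63, 0.108)  len=1.7571
  (v4,v1,v0) [-+-] → (-0.148939, -1.63, 0.108)–(-1.91, -1.63, 0.108)  len=1.7611
  (v0,v3,v2) [-+-] → (-1.91, 0.127105, 0.108)–(-1.91, 1.63, 0.108)  len=1.5029
  (v5,v1,v4) [++-] → (-0.148939, -1.63, 0.108)–(1.91, -1.63, 0.108)  len=2.0589
  (v3,v7,v2) [++-] → (0.148939, 1.63, 0.108)–(-1.91, 1.63, 0.108)  len=2.0589
  (v2,v7,v6) [-+-] → (0.148939, 1.63, 0.108)–(1.91, 1.63, 0.108)  len=1.7611
  (v6,v5,v4) [-+-] → (1.91, -0.127105, 0.108)–(1.91, -1.63, 0.108)  len=1.5029
  (v7,v5,v6) [++-] → (1.91, -0.127105, 0.108)–(1.91, 1.63, 0.108)  len=1.7571

Chained into 1 loop(s):
  loop 1: 8 segments, perimeter = 14.1600
Total perimeter = 14.160

loops=1 perimeter=14.160


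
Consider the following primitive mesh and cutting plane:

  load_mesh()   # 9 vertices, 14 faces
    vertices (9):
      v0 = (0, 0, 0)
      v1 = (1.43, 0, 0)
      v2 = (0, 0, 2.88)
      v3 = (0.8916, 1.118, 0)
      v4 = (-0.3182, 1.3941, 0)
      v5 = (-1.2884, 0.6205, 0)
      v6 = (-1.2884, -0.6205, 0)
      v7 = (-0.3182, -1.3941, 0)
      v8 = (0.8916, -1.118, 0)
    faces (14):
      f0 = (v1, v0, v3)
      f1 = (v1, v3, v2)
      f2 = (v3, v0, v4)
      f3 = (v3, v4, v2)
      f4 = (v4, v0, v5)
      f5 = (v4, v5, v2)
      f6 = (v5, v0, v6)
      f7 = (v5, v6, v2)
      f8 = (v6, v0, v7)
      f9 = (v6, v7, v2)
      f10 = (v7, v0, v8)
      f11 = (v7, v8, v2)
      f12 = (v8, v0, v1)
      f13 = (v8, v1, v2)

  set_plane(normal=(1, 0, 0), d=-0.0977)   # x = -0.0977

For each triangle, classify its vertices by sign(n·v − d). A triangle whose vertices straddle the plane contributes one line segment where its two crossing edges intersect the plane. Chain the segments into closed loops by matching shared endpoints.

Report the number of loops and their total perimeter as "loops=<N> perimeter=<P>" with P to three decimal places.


loops=1 perimeter=8.708

Straddling triangles (10 of 14):
  (v3,v0,v4) [++-] → (-0.0977, 0.428044, 0)–(-0.0977, 1.34378, 0)  len=0.9157
  (v3,v4,v2) [+-+] → (-0.0977, 1.34378, 0)–(-0.0977, 0.428044, 1.99573)  len=2.1958
  (v4,v0,v5) [-+-] → (-0.0977, 0.428044, 0)–(-0.0977, 0.0470528, 0)  len=0.3810
  (v4,v5,v2) [--+] → (-0.0977, 0.0470528, 2.66161)–(-0.0977, 0.428044, 1.99573)  len=0.7672
  (v5,v0,v6) [-+-] → (-0.0977, 0.0470528, 0)–(-0.0977, -0.0470528, 0)  len=0.0941
  (v5,v6,v2) [--+] → (-0.0977, -0.0470528, 2.66161)–(-0.0977, 0.0470528, 2.66161)  len=0.0941
  (v6,v0,v7) [-+-] → (-0.0977, -0.0470528, 0)–(-0.0977, -0.428044, 0)  len=0.3810
  (v6,v7,v2) [--+] → (-0.0977, -0.428044, 1.99573)–(-0.0977, -0.0470528, 2.66161)  len=0.7672
  (v7,v0,v8) [-++] → (-0.0977, -0.428044, 0)–(-0.0977, -1.34378, 0)  len=0.9157
  (v7,v8,v2) [-++] → (-0.0977, -1.34378, 0)–(-0.0977, -0.428044, 1.99573)  len=2.1958

Chained into 1 loop(s):
  loop 1: 10 segments, perimeter = 8.7076
Total perimeter = 8.708


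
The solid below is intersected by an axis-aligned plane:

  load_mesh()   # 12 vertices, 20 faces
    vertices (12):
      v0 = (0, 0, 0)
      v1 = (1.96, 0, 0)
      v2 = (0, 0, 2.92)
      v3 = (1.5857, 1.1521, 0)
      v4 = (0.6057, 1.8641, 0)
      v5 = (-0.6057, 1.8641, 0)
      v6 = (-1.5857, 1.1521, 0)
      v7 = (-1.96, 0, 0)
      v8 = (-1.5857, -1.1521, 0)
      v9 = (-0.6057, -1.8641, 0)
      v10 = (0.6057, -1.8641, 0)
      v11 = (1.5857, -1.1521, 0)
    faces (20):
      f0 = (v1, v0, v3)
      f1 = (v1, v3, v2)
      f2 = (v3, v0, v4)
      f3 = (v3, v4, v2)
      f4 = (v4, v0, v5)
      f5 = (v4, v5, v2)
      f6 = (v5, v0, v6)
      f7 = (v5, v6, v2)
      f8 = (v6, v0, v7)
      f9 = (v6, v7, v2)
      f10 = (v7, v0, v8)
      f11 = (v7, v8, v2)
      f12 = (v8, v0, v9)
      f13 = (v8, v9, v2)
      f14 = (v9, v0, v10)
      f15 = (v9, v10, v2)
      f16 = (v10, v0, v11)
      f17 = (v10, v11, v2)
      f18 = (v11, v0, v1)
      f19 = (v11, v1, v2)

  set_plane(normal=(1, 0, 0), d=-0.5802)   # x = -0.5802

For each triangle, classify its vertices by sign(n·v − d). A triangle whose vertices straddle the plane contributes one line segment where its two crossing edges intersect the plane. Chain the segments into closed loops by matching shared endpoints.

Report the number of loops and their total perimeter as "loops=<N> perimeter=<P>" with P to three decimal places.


loops=1 perimeter=9.361

Straddling triangles (12 of 20):
  (v4,v0,v5) [++-] → (-0.5802, 1.78562, 0)–(-0.5802, 1.8641, 0)  len=0.0785
  (v4,v5,v2) [+-+] → (-0.5802, 1.8641, 0)–(-0.5802, 1.78562, 0.122932)  len=0.1458
  (v5,v0,v6) [-+-] → (-0.5802, 1.78562, 0)–(-0.5802, 0.421548, 0)  len=1.3641
  (v5,v6,v2) [--+] → (-0.5802, 0.421548, 1.85159)–(-0.5802, 1.78562, 0.122932)  len=2.2020
  (v6,v0,v7) [-+-] → (-0.5802, 0.421548, 0)–(-0.5802, 0, 0)  len=0.4215
  (v6,v7,v2) [--+] → (-0.5802, 0, 2.05562)–(-0.5802, 0.421548, 1.85159)  len=0.4683
  (v7,v0,v8) [-+-] → (-0.5802, 0, 0)–(-0.5802, -0.421548, 0)  len=0.4215
  (v7,v8,v2) [--+] → (-0.5802, -0.421548, 1.85159)–(-0.5802, 0, 2.05562)  len=0.4683
  (v8,v0,v9) [-+-] → (-0.5802, -0.421548, 0)–(-0.5802, -1.78562, 0)  len=1.3641
  (v8,v9,v2) [--+] → (-0.5802, -1.78562, 0.122932)–(-0.5802, -0.421548, 1.85159)  len=2.2020
  (v9,v0,v10) [-++] → (-0.5802, -1.78562, 0)–(-0.5802, -1.8641, 0)  len=0.0785
  (v9,v10,v2) [-++] → (-0.5802, -1.8641, 0)–(-0.5802, -1.78562, 0.122932)  len=0.1458

Chained into 1 loop(s):
  loop 1: 12 segments, perimeter = 9.3606
Total perimeter = 9.361


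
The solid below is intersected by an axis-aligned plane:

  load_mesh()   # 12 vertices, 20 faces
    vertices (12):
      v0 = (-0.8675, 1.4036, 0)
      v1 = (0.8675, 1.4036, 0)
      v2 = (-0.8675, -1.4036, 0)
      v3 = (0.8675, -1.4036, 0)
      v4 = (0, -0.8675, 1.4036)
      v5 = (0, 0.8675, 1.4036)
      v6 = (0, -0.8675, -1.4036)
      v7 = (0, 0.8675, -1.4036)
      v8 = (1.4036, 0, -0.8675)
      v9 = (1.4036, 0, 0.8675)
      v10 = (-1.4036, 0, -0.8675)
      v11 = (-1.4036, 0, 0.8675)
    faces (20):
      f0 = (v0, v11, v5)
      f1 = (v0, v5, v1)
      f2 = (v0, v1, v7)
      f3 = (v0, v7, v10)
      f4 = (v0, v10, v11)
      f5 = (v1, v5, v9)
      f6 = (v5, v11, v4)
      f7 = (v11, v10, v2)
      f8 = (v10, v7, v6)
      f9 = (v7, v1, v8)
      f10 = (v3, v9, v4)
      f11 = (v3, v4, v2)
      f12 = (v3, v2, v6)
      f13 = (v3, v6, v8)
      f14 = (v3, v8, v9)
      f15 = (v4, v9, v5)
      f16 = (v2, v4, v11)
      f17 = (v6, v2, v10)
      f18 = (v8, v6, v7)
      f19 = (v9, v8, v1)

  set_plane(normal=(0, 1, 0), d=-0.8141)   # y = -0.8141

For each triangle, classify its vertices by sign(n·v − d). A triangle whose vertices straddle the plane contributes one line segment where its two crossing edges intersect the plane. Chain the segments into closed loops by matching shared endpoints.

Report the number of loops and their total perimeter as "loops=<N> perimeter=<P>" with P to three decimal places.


loops=1 perimeter=7.520

Straddling triangles (10 of 20):
  (v5,v11,v4) [++-] → (-0.0864003, -0.8141, 1.3706)–(0, -0.8141, 1.4036)  len=0.0925
  (v11,v10,v2) [++-] → (-1.09266, -0.8141, -0.364343)–(-1.09266, -0.8141, 0.364343)  len=0.7287
  (v10,v7,v6) [++-] → (0, -0.8141, -1.4036)–(-0.0864003, -0.8141, -1.3706)  len=0.0925
  (v3,v9,v4) [-+-] → (1.09266, -0.8141, 0.364343)–(0.0864003, -0.8141, 1.3706)  len=1.4231
  (v3,v6,v8) [--+] → (0.0864003, -0.8141, -1.3706)–(1.09266, -0.8141, -0.364343)  len=1.4231
  (v3,v8,v9) [-++] → (1.09266, -0.8141, -0.364343)–(1.09266, -0.8141, 0.364343)  len=0.7287
  (v4,v9,v5) [-++] → (0.0864003, -0.8141, 1.3706)–(0, -0.8141, 1.4036)  len=0.0925
  (v2,v4,v11) [--+] → (-0.0864003, -0.8141, 1.3706)–(-1.09266, -0.8141, 0.364343)  len=1.4231
  (v6,v2,v10) [--+] → (-1.09266, -0.8141, -0.364343)–(-0.0864003, -0.8141, -1.3706)  len=1.4231
  (v8,v6,v7) [+-+] → (0.0864003, -0.8141, -1.3706)–(0, -0.8141, -1.4036)  len=0.0925

Chained into 1 loop(s):
  loop 1: 10 segments, perimeter = 7.5196
Total perimeter = 7.520


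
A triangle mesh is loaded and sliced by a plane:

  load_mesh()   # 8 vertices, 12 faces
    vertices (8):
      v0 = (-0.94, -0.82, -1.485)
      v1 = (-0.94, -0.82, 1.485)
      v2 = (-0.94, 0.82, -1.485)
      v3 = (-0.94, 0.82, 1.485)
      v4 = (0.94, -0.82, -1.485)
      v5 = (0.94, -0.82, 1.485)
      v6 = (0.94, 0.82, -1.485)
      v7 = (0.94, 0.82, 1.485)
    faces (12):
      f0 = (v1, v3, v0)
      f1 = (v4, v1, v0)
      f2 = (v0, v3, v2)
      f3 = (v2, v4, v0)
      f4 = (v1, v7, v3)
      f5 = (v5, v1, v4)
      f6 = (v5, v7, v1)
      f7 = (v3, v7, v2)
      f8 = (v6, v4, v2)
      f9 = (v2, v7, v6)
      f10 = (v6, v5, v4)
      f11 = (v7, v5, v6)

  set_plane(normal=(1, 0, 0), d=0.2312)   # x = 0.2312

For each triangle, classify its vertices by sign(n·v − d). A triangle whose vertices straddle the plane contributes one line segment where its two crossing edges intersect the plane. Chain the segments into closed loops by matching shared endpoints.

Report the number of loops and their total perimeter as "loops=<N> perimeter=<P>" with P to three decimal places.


Straddling triangles (8 of 12):
  (v4,v1,v0) [+--] → (0.2312, -0.82, -0.365247)–(0.2312, -0.82, -1.485)  len=1.1198
  (v2,v4,v0) [-+-] → (0.2312, -0.201685, -1.485)–(0.2312, -0.82, -1.485)  len=0.6183
  (v1,v7,v3) [-+-] → (0.2312, 0.201685, 1.485)–(0.2312, 0.82, 1.485)  len=0.6183
  (v5,v1,v4) [+-+] → (0.2312, -0.82, 1.485)–(0.2312, -0.82, -0.365247)  len=1.8502
  (v5,v7,v1) [++-] → (0.2312, 0.201685, 1.485)–(0.2312, -0.82, 1.485)  len=1.0217
  (v3,v7,v2) [-+-] → (0.2312, 0.82, 1.485)–(0.2312, 0.82, 0.365247)  len=1.1198
  (v6,v4,v2) [++-] → (0.2312, -0.201685, -1.485)–(0.2312, 0.82, -1.485)  len=1.0217
  (v2,v7,v6) [-++] → (0.2312, 0.82, 0.365247)–(0.2312, 0.82, -1.485)  len=1.8502

Chained into 1 loop(s):
  loop 1: 8 segments, perimeter = 9.2200
Total perimeter = 9.220

loops=1 perimeter=9.220


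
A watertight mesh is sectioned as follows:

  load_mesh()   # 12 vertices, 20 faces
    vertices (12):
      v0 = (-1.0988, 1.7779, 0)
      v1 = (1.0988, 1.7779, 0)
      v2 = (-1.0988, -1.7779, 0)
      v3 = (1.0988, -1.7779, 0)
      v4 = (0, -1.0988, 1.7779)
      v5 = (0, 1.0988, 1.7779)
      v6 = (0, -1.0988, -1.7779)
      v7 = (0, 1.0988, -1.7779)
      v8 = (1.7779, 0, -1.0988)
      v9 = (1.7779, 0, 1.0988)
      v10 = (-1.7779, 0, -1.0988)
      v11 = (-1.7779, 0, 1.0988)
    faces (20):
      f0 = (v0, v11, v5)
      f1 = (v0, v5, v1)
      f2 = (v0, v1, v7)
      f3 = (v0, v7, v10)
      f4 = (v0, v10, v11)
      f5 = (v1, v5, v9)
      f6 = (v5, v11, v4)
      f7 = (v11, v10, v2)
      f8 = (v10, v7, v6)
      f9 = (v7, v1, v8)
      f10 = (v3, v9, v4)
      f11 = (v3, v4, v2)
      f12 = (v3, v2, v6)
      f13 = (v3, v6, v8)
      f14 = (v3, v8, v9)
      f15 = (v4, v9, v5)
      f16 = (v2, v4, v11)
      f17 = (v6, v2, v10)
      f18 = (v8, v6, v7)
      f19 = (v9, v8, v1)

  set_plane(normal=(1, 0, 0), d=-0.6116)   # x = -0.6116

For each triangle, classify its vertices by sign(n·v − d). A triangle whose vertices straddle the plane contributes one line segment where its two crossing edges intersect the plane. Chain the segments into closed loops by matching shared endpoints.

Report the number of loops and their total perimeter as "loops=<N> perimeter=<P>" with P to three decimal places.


Straddling triangles (10 of 20):
  (v0,v11,v5) [--+] → (-0.6116, 0.720811, 1.54429)–(-0.6116, 1.47679, 0.788308)  len=1.0691
  (v0,v5,v1) [-++] → (-0.6116, 1.47679, 0.788308)–(-0.6116, 1.7779, 0)  len=0.8439
  (v0,v1,v7) [-++] → (-0.6116, 1.7779, 0)–(-0.6116, 1.47679, -0.788308)  len=0.8439
  (v0,v7,v10) [-+-] → (-0.6116, 1.47679, -0.788308)–(-0.6116, 0.720811, -1.54429)  len=1.0691
  (v5,v11,v4) [+-+] → (-0.6116, 0.720811, 1.54429)–(-0.6116, -0.720811, 1.54429)  len=1.4416
  (v10,v7,v6) [-++] → (-0.6116, 0.720811, -1.54429)–(-0.6116, -0.720811, -1.54429)  len=1.4416
  (v3,v4,v2) [++-] → (-0.6116, -1.47679, 0.788308)–(-0.6116, -1.7779, 0)  len=0.8439
  (v3,v2,v6) [+-+] → (-0.6116, -1.7779, 0)–(-0.6116, -1.47679, -0.788308)  len=0.8439
  (v2,v4,v11) [-+-] → (-0.6116, -1.47679, 0.788308)–(-0.6116, -0.720811, 1.54429)  len=1.0691
  (v6,v2,v10) [+--] → (-0.6116, -1.47679, -0.788308)–(-0.6116, -0.720811, -1.54429)  len=1.0691

Chained into 1 loop(s):
  loop 1: 10 segments, perimeter = 10.5351
Total perimeter = 10.535

loops=1 perimeter=10.535


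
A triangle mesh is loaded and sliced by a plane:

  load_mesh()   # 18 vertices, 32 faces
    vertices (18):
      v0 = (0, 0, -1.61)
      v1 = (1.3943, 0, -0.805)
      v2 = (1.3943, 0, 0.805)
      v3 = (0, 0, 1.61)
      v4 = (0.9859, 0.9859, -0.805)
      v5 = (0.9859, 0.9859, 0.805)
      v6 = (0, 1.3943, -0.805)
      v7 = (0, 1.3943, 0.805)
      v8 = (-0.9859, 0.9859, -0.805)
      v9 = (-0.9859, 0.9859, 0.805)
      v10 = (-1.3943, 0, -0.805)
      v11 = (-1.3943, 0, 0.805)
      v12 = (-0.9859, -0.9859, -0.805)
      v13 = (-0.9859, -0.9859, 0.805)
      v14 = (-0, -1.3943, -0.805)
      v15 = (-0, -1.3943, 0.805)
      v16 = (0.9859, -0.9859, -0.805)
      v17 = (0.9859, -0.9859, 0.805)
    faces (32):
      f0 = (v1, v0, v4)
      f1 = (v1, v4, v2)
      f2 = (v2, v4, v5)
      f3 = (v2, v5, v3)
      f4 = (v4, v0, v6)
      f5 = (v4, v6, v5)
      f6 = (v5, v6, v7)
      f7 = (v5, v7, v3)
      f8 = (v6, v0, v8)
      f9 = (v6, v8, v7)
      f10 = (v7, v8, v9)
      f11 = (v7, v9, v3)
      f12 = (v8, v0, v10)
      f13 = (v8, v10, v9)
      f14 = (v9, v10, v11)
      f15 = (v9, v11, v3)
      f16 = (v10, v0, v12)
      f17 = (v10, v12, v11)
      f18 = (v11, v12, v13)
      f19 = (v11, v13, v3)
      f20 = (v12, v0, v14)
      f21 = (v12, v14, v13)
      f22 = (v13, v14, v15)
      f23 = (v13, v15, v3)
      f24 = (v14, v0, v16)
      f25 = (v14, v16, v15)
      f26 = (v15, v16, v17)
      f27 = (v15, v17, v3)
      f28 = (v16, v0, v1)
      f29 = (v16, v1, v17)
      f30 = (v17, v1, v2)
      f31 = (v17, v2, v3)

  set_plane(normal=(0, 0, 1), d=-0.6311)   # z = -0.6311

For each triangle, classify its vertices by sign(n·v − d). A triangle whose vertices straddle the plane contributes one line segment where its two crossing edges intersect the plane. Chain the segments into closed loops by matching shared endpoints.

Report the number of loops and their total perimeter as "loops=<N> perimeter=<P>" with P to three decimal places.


loops=1 perimeter=8.537

Straddling triangles (16 of 32):
  (v1,v4,v2) [--+] → (1.03001, 0.879411, -0.6311)–(1.3943, 0, -0.6311)  len=0.9519
  (v2,v4,v5) [+-+] → (1.03001, 0.879411, -0.6311)–(0.9859, 0.9859, -0.6311)  len=0.1153
  (v4,v6,v5) [--+] → (0.106489, 1.35019, -0.6311)–(0.9859, 0.9859, -0.6311)  len=0.9519
  (v5,v6,v7) [+-+] → (0.106489, 1.35019, -0.6311)–(0, 1.3943, -0.6311)  len=0.1153
  (v6,v8,v7) [--+] → (-0.879411, 1.03001, -0.6311)–(0, 1.3943, -0.6311)  len=0.9519
  (v7,v8,v9) [+-+] → (-0.879411, 1.03001, -0.6311)–(-0.9859, 0.9859, -0.6311)  len=0.1153
  (v8,v10,v9) [--+] → (-1.35019, 0.106489, -0.6311)–(-0.9859, 0.9859, -0.6311)  len=0.9519
  (v9,v10,v11) [+-+] → (-1.35019, 0.106489, -0.6311)–(-1.3943, 0, -0.6311)  len=0.1153
  (v10,v12,v11) [--+] → (-1.03001, -0.879411, -0.6311)–(-1.3943, 0, -0.6311)  len=0.9519
  (v11,v12,v13) [+-+] → (-1.03001, -0.879411, -0.6311)–(-0.9859, -0.9859, -0.6311)  len=0.1153
  (v12,v14,v13) [--+] → (-0.106489, -1.35019, -0.6311)–(-0.9859, -0.9859, -0.6311)  len=0.9519
  (v13,v14,v15) [+-+] → (-0.106489, -1.35019, -0.6311)–(0, -1.3943, -0.6311)  len=0.1153
  (v14,v16,v15) [--+] → (0.879411, -1.03001, -0.6311)–(0, -1.3943, -0.6311)  len=0.9519
  (v15,v16,v17) [+-+] → (0.879411, -1.03001, -0.6311)–(0.9859, -0.9859, -0.6311)  len=0.1153
  (v16,v1,v17) [--+] → (1.35019, -0.106489, -0.6311)–(0.9859, -0.9859, -0.6311)  len=0.9519
  (v17,v1,v2) [+-+] → (1.35019, -0.106489, -0.6311)–(1.3943, 0, -0.6311)  len=0.1153

Chained into 1 loop(s):
  loop 1: 16 segments, perimeter = 8.5371
Total perimeter = 8.537


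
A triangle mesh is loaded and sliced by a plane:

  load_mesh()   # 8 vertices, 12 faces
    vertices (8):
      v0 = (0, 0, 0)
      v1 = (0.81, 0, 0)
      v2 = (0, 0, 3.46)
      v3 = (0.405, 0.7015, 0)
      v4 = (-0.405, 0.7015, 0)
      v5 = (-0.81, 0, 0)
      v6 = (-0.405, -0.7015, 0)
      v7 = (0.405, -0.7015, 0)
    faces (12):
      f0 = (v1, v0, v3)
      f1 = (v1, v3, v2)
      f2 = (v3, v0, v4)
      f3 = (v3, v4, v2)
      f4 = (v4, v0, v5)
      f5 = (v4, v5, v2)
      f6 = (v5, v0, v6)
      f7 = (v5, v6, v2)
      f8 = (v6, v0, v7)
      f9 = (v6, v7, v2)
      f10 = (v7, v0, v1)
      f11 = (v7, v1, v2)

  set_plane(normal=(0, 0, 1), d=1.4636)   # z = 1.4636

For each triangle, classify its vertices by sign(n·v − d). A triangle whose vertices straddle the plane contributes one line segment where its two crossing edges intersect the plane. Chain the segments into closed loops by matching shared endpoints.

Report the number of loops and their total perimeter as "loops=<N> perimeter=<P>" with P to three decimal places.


Straddling triangles (6 of 12):
  (v1,v3,v2) [--+] → (0.233683, 0.404761, 1.4636)–(0.467365, 0, 1.4636)  len=0.4674
  (v3,v4,v2) [--+] → (-0.233683, 0.404761, 1.4636)–(0.233683, 0.404761, 1.4636)  len=0.4674
  (v4,v5,v2) [--+] → (-0.467365, 0, 1.4636)–(-0.233683, 0.404761, 1.4636)  len=0.4674
  (v5,v6,v2) [--+] → (-0.233683, -0.404761, 1.4636)–(-0.467365, 0, 1.4636)  len=0.4674
  (v6,v7,v2) [--+] → (0.233683, -0.404761, 1.4636)–(-0.233683, -0.404761, 1.4636)  len=0.4674
  (v7,v1,v2) [--+] → (0.467365, 0, 1.4636)–(0.233683, -0.404761, 1.4636)  len=0.4674

Chained into 1 loop(s):
  loop 1: 6 segments, perimeter = 2.8042
Total perimeter = 2.804

loops=1 perimeter=2.804


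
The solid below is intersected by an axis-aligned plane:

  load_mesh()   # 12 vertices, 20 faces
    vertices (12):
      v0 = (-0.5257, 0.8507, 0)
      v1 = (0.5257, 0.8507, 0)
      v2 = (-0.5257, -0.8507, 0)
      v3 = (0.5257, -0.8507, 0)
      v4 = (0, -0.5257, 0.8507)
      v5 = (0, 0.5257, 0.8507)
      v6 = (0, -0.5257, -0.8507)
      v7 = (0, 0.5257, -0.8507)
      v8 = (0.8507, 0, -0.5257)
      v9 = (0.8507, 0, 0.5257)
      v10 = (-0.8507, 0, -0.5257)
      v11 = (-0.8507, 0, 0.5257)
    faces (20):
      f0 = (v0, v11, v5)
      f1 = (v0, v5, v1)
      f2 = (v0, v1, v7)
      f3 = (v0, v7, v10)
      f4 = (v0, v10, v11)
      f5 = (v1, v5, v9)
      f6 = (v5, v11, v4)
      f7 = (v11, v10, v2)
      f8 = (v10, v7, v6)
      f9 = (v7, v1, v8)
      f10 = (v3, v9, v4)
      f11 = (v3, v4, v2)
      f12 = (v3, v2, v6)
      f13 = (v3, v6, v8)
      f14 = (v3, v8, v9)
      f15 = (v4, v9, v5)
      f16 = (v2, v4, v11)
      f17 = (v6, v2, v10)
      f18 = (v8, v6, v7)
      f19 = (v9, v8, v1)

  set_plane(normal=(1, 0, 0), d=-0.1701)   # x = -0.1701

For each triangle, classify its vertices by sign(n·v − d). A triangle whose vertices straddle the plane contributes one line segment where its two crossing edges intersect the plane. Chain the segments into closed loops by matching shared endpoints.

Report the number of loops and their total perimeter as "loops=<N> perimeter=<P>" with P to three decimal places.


loops=1 perimeter=5.336

Straddling triangles (10 of 20):
  (v0,v11,v5) [--+] → (-0.1701, 0.420585, 0.785715)–(-0.1701, 0.63086, 0.57544)  len=0.2974
  (v0,v5,v1) [-++] → (-0.1701, 0.63086, 0.57544)–(-0.1701, 0.8507, 0)  len=0.6160
  (v0,v1,v7) [-++] → (-0.1701, 0.8507, 0)–(-0.1701, 0.63086, -0.57544)  len=0.6160
  (v0,v7,v10) [-+-] → (-0.1701, 0.63086, -0.57544)–(-0.1701, 0.420585, -0.785715)  len=0.2974
  (v5,v11,v4) [+-+] → (-0.1701, 0.420585, 0.785715)–(-0.1701, -0.420585, 0.785715)  len=0.8412
  (v10,v7,v6) [-++] → (-0.1701, 0.420585, -0.785715)–(-0.1701, -0.420585, -0.785715)  len=0.8412
  (v3,v4,v2) [++-] → (-0.1701, -0.63086, 0.57544)–(-0.1701, -0.8507, 0)  len=0.6160
  (v3,v2,v6) [+-+] → (-0.1701, -0.8507, 0)–(-0.1701, -0.63086, -0.57544)  len=0.6160
  (v2,v4,v11) [-+-] → (-0.1701, -0.63086, 0.57544)–(-0.1701, -0.420585, 0.785715)  len=0.2974
  (v6,v2,v10) [+--] → (-0.1701, -0.63086, -0.57544)–(-0.1701, -0.420585, -0.785715)  len=0.2974

Chained into 1 loop(s):
  loop 1: 10 segments, perimeter = 5.3359
Total perimeter = 5.336


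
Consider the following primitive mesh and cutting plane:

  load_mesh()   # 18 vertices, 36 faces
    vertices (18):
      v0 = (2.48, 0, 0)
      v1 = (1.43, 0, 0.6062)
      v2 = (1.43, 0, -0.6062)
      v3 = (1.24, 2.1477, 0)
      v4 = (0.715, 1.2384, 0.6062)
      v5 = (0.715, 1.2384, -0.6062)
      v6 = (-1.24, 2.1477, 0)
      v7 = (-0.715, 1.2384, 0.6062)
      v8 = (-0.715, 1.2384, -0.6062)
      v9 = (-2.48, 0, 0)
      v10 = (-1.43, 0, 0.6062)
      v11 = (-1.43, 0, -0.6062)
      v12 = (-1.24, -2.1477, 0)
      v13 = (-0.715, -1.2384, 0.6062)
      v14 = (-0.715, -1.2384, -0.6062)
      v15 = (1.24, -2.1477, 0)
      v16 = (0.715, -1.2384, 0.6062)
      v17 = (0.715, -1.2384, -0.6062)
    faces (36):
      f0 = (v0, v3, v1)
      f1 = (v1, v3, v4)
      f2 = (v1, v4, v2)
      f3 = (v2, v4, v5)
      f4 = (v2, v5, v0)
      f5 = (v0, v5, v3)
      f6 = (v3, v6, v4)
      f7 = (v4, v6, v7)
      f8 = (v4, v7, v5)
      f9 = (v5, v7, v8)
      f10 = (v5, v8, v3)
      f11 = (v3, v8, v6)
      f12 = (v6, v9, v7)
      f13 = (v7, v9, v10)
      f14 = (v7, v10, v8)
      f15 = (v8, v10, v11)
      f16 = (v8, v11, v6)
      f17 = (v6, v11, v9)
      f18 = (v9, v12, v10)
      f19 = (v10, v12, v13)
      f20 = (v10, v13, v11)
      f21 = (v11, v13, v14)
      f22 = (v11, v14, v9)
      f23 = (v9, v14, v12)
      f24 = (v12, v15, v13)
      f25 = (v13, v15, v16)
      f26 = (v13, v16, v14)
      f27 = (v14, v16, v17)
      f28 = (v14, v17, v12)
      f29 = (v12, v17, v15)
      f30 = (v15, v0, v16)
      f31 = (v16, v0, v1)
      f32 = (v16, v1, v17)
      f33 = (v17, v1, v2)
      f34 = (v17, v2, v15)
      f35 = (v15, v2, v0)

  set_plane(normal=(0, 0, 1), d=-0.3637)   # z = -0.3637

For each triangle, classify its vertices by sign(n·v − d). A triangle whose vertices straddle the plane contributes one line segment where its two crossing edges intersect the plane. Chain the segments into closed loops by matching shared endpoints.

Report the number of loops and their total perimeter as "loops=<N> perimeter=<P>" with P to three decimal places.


Straddling triangles (24 of 36):
  (v1,v4,v2) [++-] → (1.28699, 0.2477, -0.3637)–(1.43, 0, -0.3637)  len=0.2860
  (v2,v4,v5) [-+-] → (1.28699, 0.2477, -0.3637)–(0.715, 1.2384, -0.3637)  len=1.1440
  (v2,v5,v0) [--+] → (1.42106, 0.742999, -0.3637)–(1.85003, 0, -0.3637)  len=0.8579
  (v0,v5,v3) [+-+] → (1.42106, 0.742999, -0.3637)–(0.925017, 1.60215, -0.3637)  len=0.9921
  (v4,v7,v5) [++-] → (0.428976, 1.2384, -0.3637)–(0.715, 1.2384, -0.3637)  len=0.2860
  (v5,v7,v8) [-+-] → (0.428976, 1.2384, -0.3637)–(-0.715, 1.2384, -0.3637)  len=1.1440
  (v5,v8,v3) [--+] → (0.0670645, 1.60215, -0.3637)–(0.925017, 1.60215, -0.3637)  len=0.8580
  (v3,v8,v6) [+-+] → (0.0670645, 1.60215, -0.3637)–(-0.925017, 1.60215, -0.3637)  len=0.9921
  (v7,v10,v8) [++-] → (-0.858012, 0.9907, -0.3637)–(-0.715, 1.2384, -0.3637)  len=0.2860
  (v8,v10,v11) [-+-] → (-0.858012, 0.9907, -0.3637)–(-1.43, 0, -0.3637)  len=1.1440
  (v8,v11,v6) [--+] → (-1.35399, 0.859151, -0.3637)–(-0.925017, 1.60215, -0.3637)  len=0.8579
  (v6,v11,v9) [+-+] → (-1.35399, 0.859151, -0.3637)–(-1.85003, 0, -0.3637)  len=0.9921
  (v10,v13,v11) [++-] → (-1.28699, -0.2477, -0.3637)–(-1.43, 0, -0.3637)  len=0.2860
  (v11,v13,v14) [-+-] → (-1.28699, -0.2477, -0.3637)–(-0.715, -1.2384, -0.3637)  len=1.1440
  (v11,v14,v9) [--+] → (-1.42106, -0.742999, -0.3637)–(-1.85003, 0, -0.3637)  len=0.8579
  (v9,v14,v12) [+-+] → (-1.42106, -0.742999, -0.3637)–(-0.925017, -1.60215, -0.3637)  len=0.9921
  (v13,v16,v14) [++-] → (-0.428976, -1.2384, -0.3637)–(-0.715, -1.2384, -0.3637)  len=0.2860
  (v14,v16,v17) [-+-] → (-0.428976, -1.2384, -0.3637)–(0.715, -1.2384, -0.3637)  len=1.1440
  (v14,v17,v12) [--+] → (-0.0670645, -1.60215, -0.3637)–(-0.925017, -1.60215, -0.3637)  len=0.8580
  (v12,v17,v15) [+-+] → (-0.0670645, -1.60215, -0.3637)–(0.925017, -1.60215, -0.3637)  len=0.9921
  (v16,v1,v17) [++-] → (0.858012, -0.9907, -0.3637)–(0.715, -1.2384, -0.3637)  len=0.2860
  (v17,v1,v2) [-+-] → (0.858012, -0.9907, -0.3637)–(1.43, 0, -0.3637)  len=1.1440
  (v17,v2,v15) [--+] → (1.35399, -0.859151, -0.3637)–(0.925017, -1.60215, -0.3637)  len=0.8579
  (v15,v2,v0) [+-+] → (1.35399, -0.859151, -0.3637)–(1.85003, 0, -0.3637)  len=0.9921

Chained into 2 loop(s):
  loop 1: 12 segments, perimeter = 8.5799
  loop 2: 12 segments, perimeter = 11.1001
Total perimeter = 19.680

loops=2 perimeter=19.680


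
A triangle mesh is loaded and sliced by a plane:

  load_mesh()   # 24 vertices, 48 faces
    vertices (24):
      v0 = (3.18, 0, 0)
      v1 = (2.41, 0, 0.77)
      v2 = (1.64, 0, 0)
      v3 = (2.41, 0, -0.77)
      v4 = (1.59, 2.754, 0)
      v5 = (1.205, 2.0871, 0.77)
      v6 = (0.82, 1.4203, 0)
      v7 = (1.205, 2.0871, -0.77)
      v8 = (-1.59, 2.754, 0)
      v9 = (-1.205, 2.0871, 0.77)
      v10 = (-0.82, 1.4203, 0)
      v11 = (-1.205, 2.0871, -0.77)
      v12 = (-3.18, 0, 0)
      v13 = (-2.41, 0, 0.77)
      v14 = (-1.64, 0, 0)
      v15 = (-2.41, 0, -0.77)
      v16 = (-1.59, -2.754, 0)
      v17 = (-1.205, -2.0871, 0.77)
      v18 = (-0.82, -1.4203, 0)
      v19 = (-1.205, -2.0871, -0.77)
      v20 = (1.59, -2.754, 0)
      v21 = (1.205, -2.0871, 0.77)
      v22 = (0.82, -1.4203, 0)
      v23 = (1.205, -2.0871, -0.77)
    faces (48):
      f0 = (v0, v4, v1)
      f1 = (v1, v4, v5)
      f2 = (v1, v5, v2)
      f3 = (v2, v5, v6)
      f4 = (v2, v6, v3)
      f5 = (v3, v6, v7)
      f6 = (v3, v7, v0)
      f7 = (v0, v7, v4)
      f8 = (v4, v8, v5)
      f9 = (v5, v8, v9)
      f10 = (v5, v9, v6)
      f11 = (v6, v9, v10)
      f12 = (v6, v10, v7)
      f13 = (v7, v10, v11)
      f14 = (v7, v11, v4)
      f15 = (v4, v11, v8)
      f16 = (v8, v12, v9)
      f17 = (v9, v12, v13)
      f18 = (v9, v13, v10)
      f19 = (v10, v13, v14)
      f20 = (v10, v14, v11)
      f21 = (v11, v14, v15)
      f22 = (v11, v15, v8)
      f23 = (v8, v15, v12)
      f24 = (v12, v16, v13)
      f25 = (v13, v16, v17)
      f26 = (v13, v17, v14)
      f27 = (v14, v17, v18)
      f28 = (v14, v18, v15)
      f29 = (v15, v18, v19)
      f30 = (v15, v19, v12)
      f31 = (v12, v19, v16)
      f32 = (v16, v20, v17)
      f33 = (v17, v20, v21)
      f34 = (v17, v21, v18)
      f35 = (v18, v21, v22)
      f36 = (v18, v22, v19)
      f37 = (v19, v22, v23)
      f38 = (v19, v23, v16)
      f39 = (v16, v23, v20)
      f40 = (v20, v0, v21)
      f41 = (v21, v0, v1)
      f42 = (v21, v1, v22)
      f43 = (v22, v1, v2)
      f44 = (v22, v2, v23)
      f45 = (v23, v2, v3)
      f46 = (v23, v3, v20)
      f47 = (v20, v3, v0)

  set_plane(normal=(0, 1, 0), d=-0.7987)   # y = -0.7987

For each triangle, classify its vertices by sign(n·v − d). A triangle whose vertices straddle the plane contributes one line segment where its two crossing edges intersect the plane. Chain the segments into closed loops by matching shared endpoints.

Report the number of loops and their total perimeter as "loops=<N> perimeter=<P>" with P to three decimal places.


loops=2 perimeter=8.712

Straddling triangles (16 of 48):
  (v12,v16,v13) [+-+] → (-2.71888, -0.7987, 0)–(-2.17219, -0.7987, 0.546689)  len=0.7731
  (v13,v16,v17) [+--] → (-2.17219, -0.7987, 0.546689)–(-1.94887, -0.7987, 0.77)  len=0.3158
  (v13,v17,v14) [+-+] → (-1.94887, -0.7987, 0.77)–(-1.47353, -0.7987, 0.294667)  len=0.6722
  (v14,v17,v18) [+--] → (-1.47353, -0.7987, 0.294667)–(-1.17888, -0.7987, 0)  len=0.4167
  (v14,v18,v15) [+-+] → (-1.17888, -0.7987, 0)–(-1.51587, -0.7987, -0.336994)  len=0.4766
  (v15,v18,v19) [+--] → (-1.51587, -0.7987, -0.336994)–(-1.94887, -0.7987, -0.77)  len=0.6124
  (v15,v19,v12) [+-+] → (-1.94887, -0.7987, -0.77)–(-2.4242, -0.7987, -0.294667)  len=0.6722
  (v12,v19,v16) [+--] → (-2.4242, -0.7987, -0.294667)–(-2.71888, -0.7987, 0)  len=0.4167
  (v20,v0,v21) [-+-] → (2.71888, -0.7987, 0)–(2.4242, -0.7987, 0.294667)  len=0.4167
  (v21,v0,v1) [-++] → (2.4242, -0.7987, 0.294667)–(1.94887, -0.7987, 0.77)  len=0.6722
  (v21,v1,v22) [-+-] → (1.94887, -0.7987, 0.77)–(1.51587, -0.7987, 0.336994)  len=0.6124
  (v22,v1,v2) [-++] → (1.51587, -0.7987, 0.336994)–(1.17888, -0.7987, 0)  len=0.4766
  (v22,v2,v23) [-+-] → (1.17888, -0.7987, 0)–(1.47353, -0.7987, -0.294667)  len=0.4167
  (v23,v2,v3) [-++] → (1.47353, -0.7987, -0.294667)–(1.94887, -0.7987, -0.77)  len=0.6722
  (v23,v3,v20) [-+-] → (1.94887, -0.7987, -0.77)–(2.17219, -0.7987, -0.546689)  len=0.3158
  (v20,v3,v0) [-++] → (2.17219, -0.7987, -0.546689)–(2.71888, -0.7987, 0)  len=0.7731

Chained into 2 loop(s):
  loop 1: 8 segments, perimeter = 4.3558
  loop 2: 8 segments, perimeter = 4.3558
Total perimeter = 8.712
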